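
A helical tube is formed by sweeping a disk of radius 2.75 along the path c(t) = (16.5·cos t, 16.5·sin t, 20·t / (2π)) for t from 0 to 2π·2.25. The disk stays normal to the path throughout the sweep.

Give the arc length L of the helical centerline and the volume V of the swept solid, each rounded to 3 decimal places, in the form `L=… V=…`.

2πR = 2π·16.5 = 103.672558
per-turn = √(103.672558² + 20²) = √(10747.9992 + 400) = √11147.9992 = 105.584086
L = 2.25 × 105.584086 = 237.564193
V = π·2.75² × L = 23.758294 × 237.564193 = 5644.120052

L=237.564 V=5644.120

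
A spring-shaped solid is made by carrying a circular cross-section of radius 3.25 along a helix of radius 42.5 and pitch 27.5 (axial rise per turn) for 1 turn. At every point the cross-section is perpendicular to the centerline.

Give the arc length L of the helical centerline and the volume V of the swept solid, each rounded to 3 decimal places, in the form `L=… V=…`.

2πR = 2π·42.5 = 267.035376
per-turn = √(267.035376² + 27.5²) = √(71307.8918 + 756.25) = √72064.1418 = 268.447652
L = 1 × 268.447652 = 268.447652
V = π·3.25² × L = 33.183072 × 268.447652 = 8907.917869

L=268.448 V=8907.918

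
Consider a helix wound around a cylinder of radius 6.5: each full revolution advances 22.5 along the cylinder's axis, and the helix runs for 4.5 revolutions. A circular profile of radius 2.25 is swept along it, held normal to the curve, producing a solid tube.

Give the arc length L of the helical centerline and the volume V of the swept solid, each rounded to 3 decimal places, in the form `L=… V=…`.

L=209.828 V=3337.171

2πR = 2π·6.5 = 40.840704
per-turn = √(40.840704² + 22.5²) = √(1667.9631 + 506.25) = √2174.2131 = 46.628459
L = 4.5 × 46.628459 = 209.828063
V = π·2.25² × L = 15.904313 × 209.828063 = 3337.171155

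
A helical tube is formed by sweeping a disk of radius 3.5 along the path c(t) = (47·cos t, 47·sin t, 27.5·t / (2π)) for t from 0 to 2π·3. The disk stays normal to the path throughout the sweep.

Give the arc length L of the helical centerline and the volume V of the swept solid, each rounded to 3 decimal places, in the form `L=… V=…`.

L=889.762 V=34242.060

2πR = 2π·47 = 295.309709
per-turn = √(295.309709² + 27.5²) = √(87207.8245 + 756.25) = √87964.0745 = 296.587381
L = 3 × 296.587381 = 889.762143
V = π·3.5² × L = 38.484510 × 889.762143 = 34242.060080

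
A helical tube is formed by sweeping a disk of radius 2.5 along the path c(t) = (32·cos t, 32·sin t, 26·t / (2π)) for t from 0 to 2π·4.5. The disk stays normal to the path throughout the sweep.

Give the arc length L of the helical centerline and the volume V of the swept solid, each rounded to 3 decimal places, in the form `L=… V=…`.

2πR = 2π·32 = 201.061930
per-turn = √(201.061930² + 26²) = √(40425.8996 + 676) = √41101.8996 = 202.736034
L = 4.5 × 202.736034 = 912.312155
V = π·2.5² × L = 19.634954 × 912.312155 = 17913.207267

L=912.312 V=17913.207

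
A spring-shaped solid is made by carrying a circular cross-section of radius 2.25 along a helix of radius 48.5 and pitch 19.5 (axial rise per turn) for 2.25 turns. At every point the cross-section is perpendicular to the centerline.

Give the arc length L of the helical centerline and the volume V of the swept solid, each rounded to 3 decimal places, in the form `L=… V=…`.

2πR = 2π·48.5 = 304.734487
per-turn = √(304.734487² + 19.5²) = √(92863.1078 + 380.25) = √93243.3578 = 305.357754
L = 2.25 × 305.357754 = 687.054946
V = π·2.25² × L = 15.904313 × 687.054946 = 10927.136779

L=687.055 V=10927.137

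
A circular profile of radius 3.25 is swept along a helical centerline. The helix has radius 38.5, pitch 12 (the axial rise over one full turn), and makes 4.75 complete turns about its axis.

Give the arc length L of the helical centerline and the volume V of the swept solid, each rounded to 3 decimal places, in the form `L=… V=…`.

L=1150.450 V=38175.480

2πR = 2π·38.5 = 241.902634
per-turn = √(241.902634² + 12²) = √(58516.8845 + 144) = √58660.8845 = 242.200092
L = 4.75 × 242.200092 = 1150.450436
V = π·3.25² × L = 33.183072 × 1150.450436 = 38175.480125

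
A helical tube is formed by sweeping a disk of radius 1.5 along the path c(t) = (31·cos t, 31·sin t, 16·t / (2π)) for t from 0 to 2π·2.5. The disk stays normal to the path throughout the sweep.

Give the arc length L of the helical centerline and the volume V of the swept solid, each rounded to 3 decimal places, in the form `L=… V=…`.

2πR = 2π·31 = 194.778745
per-turn = √(194.778745² + 16²) = √(37938.7593 + 256) = √38194.7593 = 195.434796
L = 2.5 × 195.434796 = 488.586989
V = π·1.5² × L = 7.068583 × 488.586989 = 3453.617914

L=488.587 V=3453.618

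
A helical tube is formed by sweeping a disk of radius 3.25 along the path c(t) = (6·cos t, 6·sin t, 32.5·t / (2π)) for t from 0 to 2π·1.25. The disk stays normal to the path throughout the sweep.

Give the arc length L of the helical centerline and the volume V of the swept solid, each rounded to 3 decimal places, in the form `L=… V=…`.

2πR = 2π·6 = 37.699112
per-turn = √(37.699112² + 32.5²) = √(1421.2230 + 1056.25) = √2477.4730 = 49.774221
L = 1.25 × 49.774221 = 62.217776
V = π·3.25² × L = 33.183072 × 62.217776 = 2064.576956

L=62.218 V=2064.577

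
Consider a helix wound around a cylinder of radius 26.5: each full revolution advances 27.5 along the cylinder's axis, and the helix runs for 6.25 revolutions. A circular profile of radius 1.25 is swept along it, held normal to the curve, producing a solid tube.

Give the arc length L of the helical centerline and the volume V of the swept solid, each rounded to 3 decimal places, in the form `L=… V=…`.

2πR = 2π·26.5 = 166.504411
per-turn = √(166.504411² + 27.5²) = √(27723.7188 + 756.25) = √28479.9688 = 168.760092
L = 6.25 × 168.760092 = 1054.750577
V = π·1.25² × L = 4.908739 × 1054.750577 = 5177.494788

L=1054.751 V=5177.495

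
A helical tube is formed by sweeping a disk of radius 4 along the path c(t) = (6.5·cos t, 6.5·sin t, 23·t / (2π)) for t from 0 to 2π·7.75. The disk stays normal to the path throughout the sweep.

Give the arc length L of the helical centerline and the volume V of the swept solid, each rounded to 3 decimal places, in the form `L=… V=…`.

2πR = 2π·6.5 = 40.840704
per-turn = √(40.840704² + 23²) = √(1667.9631 + 529) = √2196.9631 = 46.871773
L = 7.75 × 46.871773 = 363.256244
V = π·4² × L = 50.265482 × 363.256244 = 18259.250362

L=363.256 V=18259.250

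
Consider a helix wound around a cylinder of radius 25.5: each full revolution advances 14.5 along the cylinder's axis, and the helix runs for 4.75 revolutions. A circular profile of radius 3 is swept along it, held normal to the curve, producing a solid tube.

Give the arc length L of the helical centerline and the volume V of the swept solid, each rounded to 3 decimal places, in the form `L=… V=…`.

L=764.161 V=21606.145

2πR = 2π·25.5 = 160.221225
per-turn = √(160.221225² + 14.5²) = √(25670.8410 + 210.25) = √25881.0910 = 160.876011
L = 4.75 × 160.876011 = 764.161054
V = π·3² × L = 28.274334 × 764.161054 = 21606.144786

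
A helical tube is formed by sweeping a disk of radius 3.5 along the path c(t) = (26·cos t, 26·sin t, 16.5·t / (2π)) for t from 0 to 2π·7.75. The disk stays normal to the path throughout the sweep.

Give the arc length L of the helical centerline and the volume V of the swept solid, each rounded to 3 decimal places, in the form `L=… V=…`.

L=1272.503 V=48971.665

2πR = 2π·26 = 163.362818
per-turn = √(163.362818² + 16.5²) = √(26687.4103 + 272.25) = √26959.6603 = 164.193972
L = 7.75 × 164.193972 = 1272.503280
V = π·3.5² × L = 38.484510 × 1272.503280 = 48971.665200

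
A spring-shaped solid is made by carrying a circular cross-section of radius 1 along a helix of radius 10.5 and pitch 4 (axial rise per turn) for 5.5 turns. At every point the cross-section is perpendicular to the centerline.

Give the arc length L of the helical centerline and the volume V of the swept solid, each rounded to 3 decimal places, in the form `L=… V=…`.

L=363.520 V=1142.033

2πR = 2π·10.5 = 65.973446
per-turn = √(65.973446² + 4²) = √(4352.4955 + 16) = √4368.4955 = 66.094595
L = 5.5 × 66.094595 = 363.520275
V = π·1² × L = 3.141593 × 363.520275 = 1142.032624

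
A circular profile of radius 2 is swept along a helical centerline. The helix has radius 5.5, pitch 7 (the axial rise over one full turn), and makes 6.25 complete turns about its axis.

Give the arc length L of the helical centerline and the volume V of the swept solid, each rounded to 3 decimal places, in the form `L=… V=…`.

L=220.371 V=2769.263

2πR = 2π·5.5 = 34.557519
per-turn = √(34.557519² + 7²) = √(1194.2221 + 49) = √1243.2221 = 35.259355
L = 6.25 × 35.259355 = 220.370970
V = π·2² × L = 12.566371 × 220.370970 = 2769.263285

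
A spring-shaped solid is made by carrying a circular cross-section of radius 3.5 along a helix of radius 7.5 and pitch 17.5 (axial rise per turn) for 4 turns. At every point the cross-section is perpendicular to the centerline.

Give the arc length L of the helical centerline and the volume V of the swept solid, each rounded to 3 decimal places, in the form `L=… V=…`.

L=201.074 V=7738.217

2πR = 2π·7.5 = 47.123890
per-turn = √(47.123890² + 17.5²) = √(2220.6610 + 306.25) = √2526.9110 = 50.268390
L = 4 × 50.268390 = 201.073558
V = π·3.5² × L = 38.484510 × 201.073558 = 7738.217366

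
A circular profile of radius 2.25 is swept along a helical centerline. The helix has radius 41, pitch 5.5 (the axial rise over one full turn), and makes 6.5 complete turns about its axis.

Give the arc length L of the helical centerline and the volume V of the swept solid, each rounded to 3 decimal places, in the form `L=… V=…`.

2πR = 2π·41 = 257.610598
per-turn = √(257.610598² + 5.5²) = √(66363.2200 + 30.25) = √66393.4700 = 257.669304
L = 6.5 × 257.669304 = 1674.850473
V = π·2.25² × L = 15.904313 × 1674.850473 = 26637.345832

L=1674.850 V=26637.346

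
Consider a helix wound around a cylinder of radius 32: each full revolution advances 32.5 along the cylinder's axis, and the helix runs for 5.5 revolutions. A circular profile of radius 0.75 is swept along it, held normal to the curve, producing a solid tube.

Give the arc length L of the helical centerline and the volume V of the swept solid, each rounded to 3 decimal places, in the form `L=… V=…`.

2πR = 2π·32 = 201.061930
per-turn = √(201.061930² + 32.5²) = √(40425.8996 + 1056.25) = √41482.1496 = 203.671671
L = 5.5 × 203.671671 = 1120.194191
V = π·0.75² × L = 1.767146 × 1120.194191 = 1979.546536

L=1120.194 V=1979.547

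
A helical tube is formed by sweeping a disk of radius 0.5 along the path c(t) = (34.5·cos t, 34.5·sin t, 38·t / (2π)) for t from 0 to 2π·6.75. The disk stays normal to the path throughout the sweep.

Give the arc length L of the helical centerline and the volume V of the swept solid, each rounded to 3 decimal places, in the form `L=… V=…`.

2πR = 2π·34.5 = 216.769893
per-turn = √(216.769893² + 38²) = √(46989.1866 + 1444) = √48433.1866 = 220.075411
L = 6.75 × 220.075411 = 1485.509025
V = π·0.5² × L = 0.785398 × 1485.509025 = 1166.716060

L=1485.509 V=1166.716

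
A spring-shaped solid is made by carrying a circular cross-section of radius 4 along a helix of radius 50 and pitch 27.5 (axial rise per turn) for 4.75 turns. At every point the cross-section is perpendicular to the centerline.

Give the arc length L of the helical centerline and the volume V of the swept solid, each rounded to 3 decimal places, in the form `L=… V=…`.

2πR = 2π·50 = 314.159265
per-turn = √(314.159265² + 27.5²) = √(98696.0440 + 756.25) = √99452.2940 = 315.360578
L = 4.75 × 315.360578 = 1497.962744
V = π·4² × L = 50.265482 × 1497.962744 = 75295.820051

L=1497.963 V=75295.820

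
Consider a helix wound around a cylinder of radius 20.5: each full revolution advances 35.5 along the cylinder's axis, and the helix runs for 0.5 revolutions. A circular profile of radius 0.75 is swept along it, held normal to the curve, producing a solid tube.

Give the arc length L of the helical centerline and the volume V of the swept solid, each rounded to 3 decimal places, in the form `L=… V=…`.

2πR = 2π·20.5 = 128.805299
per-turn = √(128.805299² + 35.5²) = √(16590.8050 + 1260.25) = √17851.0550 = 133.607840
L = 0.5 × 133.607840 = 66.803920
V = π·0.75² × L = 1.767146 × 66.803920 = 118.052271

L=66.804 V=118.052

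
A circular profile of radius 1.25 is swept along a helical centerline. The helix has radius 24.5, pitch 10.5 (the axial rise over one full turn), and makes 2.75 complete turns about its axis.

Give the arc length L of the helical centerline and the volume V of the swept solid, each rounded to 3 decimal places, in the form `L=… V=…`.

L=424.313 V=2082.843

2πR = 2π·24.5 = 153.938040
per-turn = √(153.938040² + 10.5²) = √(23696.9202 + 110.25) = √23807.1702 = 154.295723
L = 2.75 × 154.295723 = 424.313239
V = π·1.25² × L = 4.908739 × 424.313239 = 2082.842739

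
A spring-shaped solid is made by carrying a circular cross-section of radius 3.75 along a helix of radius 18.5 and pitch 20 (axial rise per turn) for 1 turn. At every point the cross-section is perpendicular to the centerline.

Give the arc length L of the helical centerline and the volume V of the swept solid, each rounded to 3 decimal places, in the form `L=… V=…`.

L=117.947 V=5210.738

2πR = 2π·18.5 = 116.238928
per-turn = √(116.238928² + 20²) = √(13511.4884 + 400) = √13911.4884 = 117.946973
L = 1 × 117.946973 = 117.946973
V = π·3.75² × L = 44.178647 × 117.946973 = 5210.737646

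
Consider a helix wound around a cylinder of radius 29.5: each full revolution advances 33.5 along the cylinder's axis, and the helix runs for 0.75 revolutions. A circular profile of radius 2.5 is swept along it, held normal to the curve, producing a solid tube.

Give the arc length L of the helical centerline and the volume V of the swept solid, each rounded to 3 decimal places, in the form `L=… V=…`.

2πR = 2π·29.5 = 185.353967
per-turn = √(185.353967² + 33.5²) = √(34356.0929 + 1122.25) = √35478.3429 = 188.356956
L = 0.75 × 188.356956 = 141.267717
V = π·2.5² × L = 19.634954 × 141.267717 = 2773.785139

L=141.268 V=2773.785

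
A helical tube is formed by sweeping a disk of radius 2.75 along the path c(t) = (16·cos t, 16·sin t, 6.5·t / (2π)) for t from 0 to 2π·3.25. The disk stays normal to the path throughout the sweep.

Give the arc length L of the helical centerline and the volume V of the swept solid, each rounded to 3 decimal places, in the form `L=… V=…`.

L=327.408 V=7778.652

2πR = 2π·16 = 100.530965
per-turn = √(100.530965² + 6.5²) = √(10106.4749 + 42.25) = √10148.7249 = 100.740880
L = 3.25 × 100.740880 = 327.407860
V = π·2.75² × L = 23.758294 × 327.407860 = 7778.652342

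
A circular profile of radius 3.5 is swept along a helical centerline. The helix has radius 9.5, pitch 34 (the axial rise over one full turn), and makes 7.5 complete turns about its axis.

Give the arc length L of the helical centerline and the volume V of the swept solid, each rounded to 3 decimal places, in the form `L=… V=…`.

L=515.208 V=19827.541

2πR = 2π·9.5 = 59.690260
per-turn = √(59.690260² + 34²) = √(3562.9272 + 1156) = √4718.9272 = 68.694448
L = 7.5 × 68.694448 = 515.208360
V = π·3.5² × L = 38.484510 × 515.208360 = 19827.541292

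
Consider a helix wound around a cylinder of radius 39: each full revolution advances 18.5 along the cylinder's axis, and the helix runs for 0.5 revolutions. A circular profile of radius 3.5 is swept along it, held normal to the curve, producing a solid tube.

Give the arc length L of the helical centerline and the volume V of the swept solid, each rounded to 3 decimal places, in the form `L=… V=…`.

L=122.871 V=4728.622

2πR = 2π·39 = 245.044227
per-turn = √(245.044227² + 18.5²) = √(60046.6732 + 342.25) = √60388.9232 = 245.741578
L = 0.5 × 245.741578 = 122.870789
V = π·3.5² × L = 38.484510 × 122.870789 = 4728.622109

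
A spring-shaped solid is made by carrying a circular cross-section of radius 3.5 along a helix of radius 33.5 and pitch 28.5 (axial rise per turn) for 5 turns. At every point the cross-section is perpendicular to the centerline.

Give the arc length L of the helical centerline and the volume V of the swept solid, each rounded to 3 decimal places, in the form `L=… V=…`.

L=1062.037 V=40871.974

2πR = 2π·33.5 = 210.486708
per-turn = √(210.486708² + 28.5²) = √(44304.6542 + 812.25) = √45116.9042 = 212.407401
L = 5 × 212.407401 = 1062.037007
V = π·3.5² × L = 38.484510 × 1062.037007 = 40871.973817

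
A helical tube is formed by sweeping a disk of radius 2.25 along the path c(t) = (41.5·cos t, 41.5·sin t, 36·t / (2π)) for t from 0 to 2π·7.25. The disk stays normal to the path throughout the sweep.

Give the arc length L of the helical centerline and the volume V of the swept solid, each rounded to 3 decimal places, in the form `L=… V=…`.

L=1908.385 V=30351.559

2πR = 2π·41.5 = 260.752190
per-turn = √(260.752190² + 36²) = √(67991.7047 + 1296) = √69287.7047 = 263.225578
L = 7.25 × 263.225578 = 1908.385438
V = π·2.25² × L = 15.904313 × 1908.385438 = 30351.558963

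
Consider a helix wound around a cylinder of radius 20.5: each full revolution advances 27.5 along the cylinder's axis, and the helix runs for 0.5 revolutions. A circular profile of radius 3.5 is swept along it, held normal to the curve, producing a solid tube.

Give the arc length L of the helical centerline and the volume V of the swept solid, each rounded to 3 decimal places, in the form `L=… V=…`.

2πR = 2π·20.5 = 128.805299
per-turn = √(128.805299² + 27.5²) = √(16590.8050 + 756.25) = √17347.0550 = 131.708219
L = 0.5 × 131.708219 = 65.854110
V = π·3.5² × L = 38.484510 × 65.854110 = 2534.363139

L=65.854 V=2534.363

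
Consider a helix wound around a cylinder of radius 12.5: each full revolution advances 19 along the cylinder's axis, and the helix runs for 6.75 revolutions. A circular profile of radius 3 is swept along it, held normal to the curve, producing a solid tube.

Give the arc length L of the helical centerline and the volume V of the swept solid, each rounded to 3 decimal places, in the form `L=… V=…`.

L=545.436 V=15421.841

2πR = 2π·12.5 = 78.539816
per-turn = √(78.539816² + 19²) = √(6168.5028 + 361) = √6529.5028 = 80.805339
L = 6.75 × 80.805339 = 545.436036
V = π·3² × L = 28.274334 × 545.436036 = 15421.840586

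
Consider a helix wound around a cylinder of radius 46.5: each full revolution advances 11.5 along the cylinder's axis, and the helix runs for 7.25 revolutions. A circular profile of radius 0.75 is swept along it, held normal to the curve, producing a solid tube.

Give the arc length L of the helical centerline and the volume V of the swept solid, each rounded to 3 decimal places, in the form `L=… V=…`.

L=2119.859 V=3746.100

2πR = 2π·46.5 = 292.168117
per-turn = √(292.168117² + 11.5²) = √(85362.2085 + 132.25) = √85494.4585 = 292.394354
L = 7.25 × 292.394354 = 2119.859069
V = π·0.75² × L = 1.767146 × 2119.859069 = 3746.100194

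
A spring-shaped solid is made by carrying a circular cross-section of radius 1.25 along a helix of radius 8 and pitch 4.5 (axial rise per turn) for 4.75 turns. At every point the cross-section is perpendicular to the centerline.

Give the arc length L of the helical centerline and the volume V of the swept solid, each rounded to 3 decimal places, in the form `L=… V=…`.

L=239.716 V=1176.703

2πR = 2π·8 = 50.265482
per-turn = √(50.265482² + 4.5²) = √(2526.6187 + 20.25) = √2546.8687 = 50.466511
L = 4.75 × 50.466511 = 239.715927
V = π·1.25² × L = 4.908739 × 239.715927 = 1176.702805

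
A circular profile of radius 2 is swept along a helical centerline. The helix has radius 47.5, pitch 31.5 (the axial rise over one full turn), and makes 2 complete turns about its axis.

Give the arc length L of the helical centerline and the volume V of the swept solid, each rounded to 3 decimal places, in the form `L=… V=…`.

2πR = 2π·47.5 = 298.451302
per-turn = √(298.451302² + 31.5²) = √(89073.1797 + 992.25) = √90065.4297 = 300.109030
L = 2 × 300.109030 = 600.218059
V = π·2² × L = 12.566371 × 600.218059 = 7542.562584

L=600.218 V=7542.563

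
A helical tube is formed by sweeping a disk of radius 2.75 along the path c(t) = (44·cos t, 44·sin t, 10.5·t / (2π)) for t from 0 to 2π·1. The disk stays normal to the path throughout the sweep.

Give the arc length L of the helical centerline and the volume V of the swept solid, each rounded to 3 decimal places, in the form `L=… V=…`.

2πR = 2π·44 = 276.460154
per-turn = √(276.460154² + 10.5²) = √(76430.2165 + 110.25) = √76540.4665 = 276.659477
L = 1 × 276.659477 = 276.659477
V = π·2.75² × L = 23.758294 × 276.659477 = 6572.957326

L=276.659 V=6572.957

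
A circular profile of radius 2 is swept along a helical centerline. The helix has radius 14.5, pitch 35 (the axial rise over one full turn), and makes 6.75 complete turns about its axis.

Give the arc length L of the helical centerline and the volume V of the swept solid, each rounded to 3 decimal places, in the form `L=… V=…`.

L=658.785 V=8278.541

2πR = 2π·14.5 = 91.106187
per-turn = √(91.106187² + 35²) = √(8300.3373 + 1225) = √9525.3373 = 97.597835
L = 6.75 × 97.597835 = 658.785383
V = π·2² × L = 12.566371 × 658.785383 = 8278.541277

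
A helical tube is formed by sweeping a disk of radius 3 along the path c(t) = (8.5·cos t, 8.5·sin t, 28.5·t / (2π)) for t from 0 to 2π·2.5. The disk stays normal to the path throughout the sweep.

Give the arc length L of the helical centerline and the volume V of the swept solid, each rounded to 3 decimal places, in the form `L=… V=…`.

L=151.339 V=4279.013

2πR = 2π·8.5 = 53.407075
per-turn = √(53.407075² + 28.5²) = √(2852.3157 + 812.25) = √3664.5657 = 60.535656
L = 2.5 × 60.535656 = 151.339141
V = π·3² × L = 28.274334 × 151.339141 = 4279.013388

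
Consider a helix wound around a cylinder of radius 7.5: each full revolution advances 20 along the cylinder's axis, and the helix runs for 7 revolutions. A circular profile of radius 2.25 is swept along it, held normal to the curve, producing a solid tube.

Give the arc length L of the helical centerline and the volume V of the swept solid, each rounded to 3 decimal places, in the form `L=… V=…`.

2πR = 2π·7.5 = 47.123890
per-turn = √(47.123890² + 20²) = √(2220.6610 + 400) = √2620.6610 = 51.192392
L = 7 × 51.192392 = 358.346743
V = π·2.25² × L = 15.904313 × 358.346743 = 5699.258701

L=358.347 V=5699.259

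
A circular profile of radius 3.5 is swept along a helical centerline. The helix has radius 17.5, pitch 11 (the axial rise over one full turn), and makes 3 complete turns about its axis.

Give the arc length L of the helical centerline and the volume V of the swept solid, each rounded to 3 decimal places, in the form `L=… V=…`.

L=331.514 V=12758.146

2πR = 2π·17.5 = 109.955743
per-turn = √(109.955743² + 11²) = √(12090.2654 + 121) = √12211.2654 = 110.504594
L = 3 × 110.504594 = 331.513783
V = π·3.5² × L = 38.484510 × 331.513783 = 12758.145511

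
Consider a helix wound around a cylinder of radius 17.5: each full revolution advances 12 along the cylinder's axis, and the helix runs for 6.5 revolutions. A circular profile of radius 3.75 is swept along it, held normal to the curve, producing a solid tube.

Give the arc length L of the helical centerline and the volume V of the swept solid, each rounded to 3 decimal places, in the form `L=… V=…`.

2πR = 2π·17.5 = 109.955743
per-turn = √(109.955743² + 12²) = √(12090.2654 + 144) = √12234.2654 = 110.608614
L = 6.5 × 110.608614 = 718.955988
V = π·3.75² × L = 44.178647 × 718.955988 = 31762.502583

L=718.956 V=31762.503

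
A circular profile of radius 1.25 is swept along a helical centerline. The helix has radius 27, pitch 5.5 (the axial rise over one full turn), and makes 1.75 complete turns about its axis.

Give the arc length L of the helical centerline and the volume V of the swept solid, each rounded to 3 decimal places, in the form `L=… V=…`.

2πR = 2π·27 = 169.646003
per-turn = √(169.646003² + 5.5²) = √(28779.7664 + 30.25) = √28810.0164 = 169.735136
L = 1.75 × 169.735136 = 297.036488
V = π·1.25² × L = 4.908739 × 297.036488 = 1458.074452

L=297.036 V=1458.074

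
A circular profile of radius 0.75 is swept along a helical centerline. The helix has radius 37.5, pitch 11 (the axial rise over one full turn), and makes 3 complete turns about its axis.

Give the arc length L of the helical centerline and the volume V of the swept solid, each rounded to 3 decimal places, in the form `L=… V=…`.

2πR = 2π·37.5 = 235.619449
per-turn = √(235.619449² + 11²) = √(55516.5248 + 121) = √55637.5248 = 235.876079
L = 3 × 235.876079 = 707.628238
V = π·0.75² × L = 1.767146 × 707.628238 = 1250.482316

L=707.628 V=1250.482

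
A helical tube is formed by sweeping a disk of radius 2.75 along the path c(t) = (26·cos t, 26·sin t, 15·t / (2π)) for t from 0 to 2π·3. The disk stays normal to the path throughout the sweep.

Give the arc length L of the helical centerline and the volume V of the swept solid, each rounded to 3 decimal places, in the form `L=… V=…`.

L=492.150 V=11692.646

2πR = 2π·26 = 163.362818
per-turn = √(163.362818² + 15²) = √(26687.4103 + 225) = √26912.4103 = 164.050024
L = 3 × 164.050024 = 492.150071
V = π·2.75² × L = 23.758294 × 492.150071 = 11692.646305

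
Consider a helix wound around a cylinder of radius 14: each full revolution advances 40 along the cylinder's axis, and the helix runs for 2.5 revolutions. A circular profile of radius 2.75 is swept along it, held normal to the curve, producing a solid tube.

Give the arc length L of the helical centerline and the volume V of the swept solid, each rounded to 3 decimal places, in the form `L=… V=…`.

L=241.580 V=5739.537

2πR = 2π·14 = 87.964594
per-turn = √(87.964594² + 40²) = √(7737.7699 + 1600) = √9337.7699 = 96.632137
L = 2.5 × 96.632137 = 241.580342
V = π·2.75² × L = 23.758294 × 241.580342 = 5739.536893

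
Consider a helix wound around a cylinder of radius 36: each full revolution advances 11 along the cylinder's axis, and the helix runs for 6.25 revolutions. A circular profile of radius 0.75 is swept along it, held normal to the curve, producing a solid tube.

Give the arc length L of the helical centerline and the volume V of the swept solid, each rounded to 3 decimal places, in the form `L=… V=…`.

2πR = 2π·36 = 226.194671
per-turn = √(226.194671² + 11²) = √(51164.0292 + 121) = √51285.0292 = 226.461982
L = 6.25 × 226.461982 = 1415.387386
V = π·0.75² × L = 1.767146 × 1415.387386 = 2501.195971

L=1415.387 V=2501.196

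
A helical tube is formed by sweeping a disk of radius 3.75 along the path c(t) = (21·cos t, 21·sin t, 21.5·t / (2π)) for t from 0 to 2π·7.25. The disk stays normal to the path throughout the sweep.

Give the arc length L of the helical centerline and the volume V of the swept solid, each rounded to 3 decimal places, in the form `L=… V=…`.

L=969.231 V=42819.325

2πR = 2π·21 = 131.946891
per-turn = √(131.946891² + 21.5²) = √(17409.9822 + 462.25) = √17872.2322 = 133.687068
L = 7.25 × 133.687068 = 969.231243
V = π·3.75² × L = 44.178647 × 969.231243 = 42819.324662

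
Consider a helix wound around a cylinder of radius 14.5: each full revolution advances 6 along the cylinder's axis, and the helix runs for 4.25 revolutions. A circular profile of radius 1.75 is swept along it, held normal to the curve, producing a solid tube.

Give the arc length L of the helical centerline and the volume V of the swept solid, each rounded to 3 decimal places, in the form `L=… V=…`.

2πR = 2π·14.5 = 91.106187
per-turn = √(91.106187² + 6²) = √(8300.3373 + 36) = √8336.3373 = 91.303545
L = 4.25 × 91.303545 = 388.040066
V = π·1.75² × L = 9.621128 × 388.040066 = 3733.382947

L=388.040 V=3733.383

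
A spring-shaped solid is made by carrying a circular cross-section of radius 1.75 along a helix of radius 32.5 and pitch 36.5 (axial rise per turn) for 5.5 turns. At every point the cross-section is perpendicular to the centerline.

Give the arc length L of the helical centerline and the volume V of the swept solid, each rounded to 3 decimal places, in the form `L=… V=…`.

L=1140.920 V=10976.934

2πR = 2π·32.5 = 204.203522
per-turn = √(204.203522² + 36.5²) = √(41699.0786 + 1332.25) = √43031.3286 = 207.439940
L = 5.5 × 207.439940 = 1140.919669
V = π·1.75² × L = 9.621128 × 1140.919669 = 10976.933600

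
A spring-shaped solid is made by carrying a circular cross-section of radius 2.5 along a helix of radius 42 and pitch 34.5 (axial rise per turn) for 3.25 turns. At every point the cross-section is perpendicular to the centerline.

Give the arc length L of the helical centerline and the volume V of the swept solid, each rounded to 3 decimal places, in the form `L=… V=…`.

2πR = 2π·42 = 263.893783
per-turn = √(263.893783² + 34.5²) = √(69639.9287 + 1190.25) = √70830.1787 = 266.139397
L = 3.25 × 266.139397 = 864.953040
V = π·2.5² × L = 19.634954 × 864.953040 = 16983.313233

L=864.953 V=16983.313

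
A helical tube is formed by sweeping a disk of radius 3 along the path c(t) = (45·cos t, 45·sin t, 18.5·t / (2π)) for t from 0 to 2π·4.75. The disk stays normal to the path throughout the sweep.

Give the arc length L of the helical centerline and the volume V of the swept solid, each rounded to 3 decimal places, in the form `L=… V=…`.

2πR = 2π·45 = 282.743339
per-turn = √(282.743339² + 18.5²) = √(79943.7956 + 342.25) = √80286.0456 = 283.347923
L = 4.75 × 283.347923 = 1345.902636
V = π·3² × L = 28.274334 × 1345.902636 = 38054.500497

L=1345.903 V=38054.500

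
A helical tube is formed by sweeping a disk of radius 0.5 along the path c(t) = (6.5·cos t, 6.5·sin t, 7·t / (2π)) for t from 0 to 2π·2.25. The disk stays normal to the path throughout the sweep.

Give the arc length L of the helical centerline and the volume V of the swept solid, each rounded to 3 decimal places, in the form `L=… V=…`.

2πR = 2π·6.5 = 40.840704
per-turn = √(40.840704² + 7²) = √(1667.9631 + 49) = √1716.9631 = 41.436254
L = 2.25 × 41.436254 = 93.231571
V = π·0.5² × L = 0.785398 × 93.231571 = 73.223905

L=93.232 V=73.224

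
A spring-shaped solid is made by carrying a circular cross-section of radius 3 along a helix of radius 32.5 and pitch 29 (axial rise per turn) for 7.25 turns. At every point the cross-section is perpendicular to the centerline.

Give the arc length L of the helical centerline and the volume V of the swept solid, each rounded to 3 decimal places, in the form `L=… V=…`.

2πR = 2π·32.5 = 204.203522
per-turn = √(204.203522² + 29²) = √(41699.0786 + 841) = √42540.0786 = 206.252463
L = 7.25 × 206.252463 = 1495.330359
V = π·3² × L = 28.274334 × 1495.330359 = 42279.469821

L=1495.330 V=42279.470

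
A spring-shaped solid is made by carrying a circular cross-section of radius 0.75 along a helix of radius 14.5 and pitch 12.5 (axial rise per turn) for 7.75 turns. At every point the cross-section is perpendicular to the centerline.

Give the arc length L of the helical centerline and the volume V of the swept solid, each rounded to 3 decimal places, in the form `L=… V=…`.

L=712.688 V=1259.423

2πR = 2π·14.5 = 91.106187
per-turn = √(91.106187² + 12.5²) = √(8300.3373 + 156.25) = √8456.5873 = 91.959705
L = 7.75 × 91.959705 = 712.687712
V = π·0.75² × L = 1.767146 × 712.687712 = 1259.423145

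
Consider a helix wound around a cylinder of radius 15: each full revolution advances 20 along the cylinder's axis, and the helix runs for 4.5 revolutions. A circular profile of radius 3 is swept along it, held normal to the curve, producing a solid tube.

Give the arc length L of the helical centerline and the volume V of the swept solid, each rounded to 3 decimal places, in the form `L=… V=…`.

2πR = 2π·15 = 94.247780
per-turn = √(94.247780² + 20²) = √(8882.6440 + 400) = √9282.6440 = 96.346479
L = 4.5 × 96.346479 = 433.559154
V = π·3² × L = 28.274334 × 433.559154 = 12258.596284

L=433.559 V=12258.596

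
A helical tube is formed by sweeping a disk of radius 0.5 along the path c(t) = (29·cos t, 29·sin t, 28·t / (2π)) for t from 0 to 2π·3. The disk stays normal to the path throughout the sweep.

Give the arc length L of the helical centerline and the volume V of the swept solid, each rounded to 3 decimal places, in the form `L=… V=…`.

L=553.053 V=434.367

2πR = 2π·29 = 182.212374
per-turn = √(182.212374² + 28²) = √(33201.3492 + 784) = √33985.3492 = 184.351157
L = 3 × 184.351157 = 553.053472
V = π·0.5² × L = 0.785398 × 553.053472 = 434.367181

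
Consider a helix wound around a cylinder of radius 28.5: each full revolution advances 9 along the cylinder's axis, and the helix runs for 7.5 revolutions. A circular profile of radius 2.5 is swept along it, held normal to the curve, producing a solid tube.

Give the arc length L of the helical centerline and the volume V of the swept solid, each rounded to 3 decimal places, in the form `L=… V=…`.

2πR = 2π·28.5 = 179.070781
per-turn = √(179.070781² + 9²) = √(32066.3447 + 81) = √32147.3447 = 179.296806
L = 7.5 × 179.296806 = 1344.726046
V = π·2.5² × L = 19.634954 × 1344.726046 = 26403.634174

L=1344.726 V=26403.634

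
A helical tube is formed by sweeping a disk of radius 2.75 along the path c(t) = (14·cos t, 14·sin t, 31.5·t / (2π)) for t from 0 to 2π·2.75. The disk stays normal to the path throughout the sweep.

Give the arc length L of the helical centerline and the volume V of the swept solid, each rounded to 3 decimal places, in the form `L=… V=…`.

L=256.945 V=6104.577

2πR = 2π·14 = 87.964594
per-turn = √(87.964594² + 31.5²) = √(7737.7699 + 992.25) = √8730.0199 = 93.434575
L = 2.75 × 93.434575 = 256.945082
V = π·2.75² × L = 23.758294 × 256.945082 = 6104.576912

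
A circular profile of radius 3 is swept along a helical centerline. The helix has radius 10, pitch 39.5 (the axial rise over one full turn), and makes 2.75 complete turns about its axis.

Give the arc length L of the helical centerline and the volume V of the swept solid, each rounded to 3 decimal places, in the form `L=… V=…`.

L=204.095 V=5770.662

2πR = 2π·10 = 62.831853
per-turn = √(62.831853² + 39.5²) = √(3947.8418 + 1560.25) = √5508.0918 = 74.216519
L = 2.75 × 74.216519 = 204.095429
V = π·3² × L = 28.274334 × 204.095429 = 5770.662290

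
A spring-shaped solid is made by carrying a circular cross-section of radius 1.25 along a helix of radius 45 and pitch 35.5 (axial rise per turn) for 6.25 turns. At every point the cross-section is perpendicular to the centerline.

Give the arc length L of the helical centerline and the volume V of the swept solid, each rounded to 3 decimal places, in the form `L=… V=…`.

L=1781.020 V=8742.563

2πR = 2π·45 = 282.743339
per-turn = √(282.743339² + 35.5²) = √(79943.7956 + 1260.25) = √81204.0456 = 284.963236
L = 6.25 × 284.963236 = 1781.020223
V = π·1.25² × L = 4.908739 × 1781.020223 = 8742.562574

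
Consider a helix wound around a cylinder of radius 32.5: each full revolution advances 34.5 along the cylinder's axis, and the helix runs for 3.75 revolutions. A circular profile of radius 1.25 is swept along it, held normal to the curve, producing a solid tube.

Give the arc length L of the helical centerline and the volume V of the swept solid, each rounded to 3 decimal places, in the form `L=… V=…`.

L=776.615 V=3812.201

2πR = 2π·32.5 = 204.203522
per-turn = √(204.203522² + 34.5²) = √(41699.0786 + 1190.25) = √42889.3286 = 207.097389
L = 3.75 × 207.097389 = 776.615209
V = π·1.25² × L = 4.908739 × 776.615209 = 3812.200994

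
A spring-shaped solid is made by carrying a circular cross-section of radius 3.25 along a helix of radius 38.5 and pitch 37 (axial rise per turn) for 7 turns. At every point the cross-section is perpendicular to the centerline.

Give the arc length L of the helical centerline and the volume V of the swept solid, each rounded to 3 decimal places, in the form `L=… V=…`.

L=1713.011 V=56842.984

2πR = 2π·38.5 = 241.902634
per-turn = √(241.902634² + 37²) = √(58516.8845 + 1369) = √59885.8845 = 244.715926
L = 7 × 244.715926 = 1713.011483
V = π·3.25² × L = 33.183072 × 1713.011483 = 56842.984062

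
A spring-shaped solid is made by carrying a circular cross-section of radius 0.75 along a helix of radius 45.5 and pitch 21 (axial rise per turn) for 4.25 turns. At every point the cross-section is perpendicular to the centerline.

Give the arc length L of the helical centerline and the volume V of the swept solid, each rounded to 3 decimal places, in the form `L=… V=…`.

2πR = 2π·45.5 = 285.884931
per-turn = √(285.884931² + 21²) = √(81730.1940 + 441) = √82171.1940 = 286.655183
L = 4.25 × 286.655183 = 1218.284529
V = π·0.75² × L = 1.767146 × 1218.284529 = 2152.886470

L=1218.285 V=2152.886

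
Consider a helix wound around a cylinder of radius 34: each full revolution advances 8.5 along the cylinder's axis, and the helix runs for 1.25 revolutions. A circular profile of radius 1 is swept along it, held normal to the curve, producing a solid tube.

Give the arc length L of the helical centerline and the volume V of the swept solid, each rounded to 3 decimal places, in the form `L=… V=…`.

L=267.247 V=839.580

2πR = 2π·34 = 213.628300
per-turn = √(213.628300² + 8.5²) = √(45637.0508 + 72.25) = √45709.3008 = 213.797336
L = 1.25 × 213.797336 = 267.246670
V = π·1² × L = 3.141593 × 267.246670 = 839.580174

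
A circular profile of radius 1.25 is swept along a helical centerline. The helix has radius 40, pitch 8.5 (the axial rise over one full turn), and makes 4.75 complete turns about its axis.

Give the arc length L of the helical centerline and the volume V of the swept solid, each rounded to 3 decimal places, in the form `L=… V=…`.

2πR = 2π·40 = 251.327412
per-turn = √(251.327412² + 8.5²) = √(63165.4682 + 72.25) = √63237.7182 = 251.471108
L = 4.75 × 251.471108 = 1194.487763
V = π·1.25² × L = 4.908739 × 1194.487763 = 5863.428096

L=1194.488 V=5863.428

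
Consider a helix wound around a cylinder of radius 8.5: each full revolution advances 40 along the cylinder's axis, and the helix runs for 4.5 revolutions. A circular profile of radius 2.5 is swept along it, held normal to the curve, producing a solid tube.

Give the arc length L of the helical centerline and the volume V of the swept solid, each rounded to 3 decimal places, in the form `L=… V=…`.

L=300.266 V=5895.700

2πR = 2π·8.5 = 53.407075
per-turn = √(53.407075² + 40²) = √(2852.3157 + 1600) = √4452.3157 = 66.725675
L = 4.5 × 66.725675 = 300.265536
V = π·2.5² × L = 19.634954 × 300.265536 = 5895.700021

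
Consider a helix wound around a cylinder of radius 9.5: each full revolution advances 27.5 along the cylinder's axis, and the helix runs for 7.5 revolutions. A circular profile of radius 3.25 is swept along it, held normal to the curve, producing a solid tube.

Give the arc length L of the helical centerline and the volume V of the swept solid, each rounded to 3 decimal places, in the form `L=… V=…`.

L=492.903 V=16356.048

2πR = 2π·9.5 = 59.690260
per-turn = √(59.690260² + 27.5²) = √(3562.9272 + 756.25) = √4319.1772 = 65.720447
L = 7.5 × 65.720447 = 492.903354
V = π·3.25² × L = 33.183072 × 492.903354 = 16356.047700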